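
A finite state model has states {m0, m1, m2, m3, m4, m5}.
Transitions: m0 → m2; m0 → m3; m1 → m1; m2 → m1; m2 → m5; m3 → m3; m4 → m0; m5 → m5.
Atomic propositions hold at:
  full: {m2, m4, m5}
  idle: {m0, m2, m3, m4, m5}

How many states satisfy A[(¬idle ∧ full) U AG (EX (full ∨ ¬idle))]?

3

Sat(¬idle) = {m1}
Sat(¬idle ∧ full) = ∅
Sat(full ∨ ¬idle) = {m1, m2, m4, m5}
Sat(EX (full ∨ ¬idle)) = {s : some successor in {m1, m2, m4, m5}} = {m0, m1, m2, m5}
AG (EX (full ∨ ¬idle)): greatest fixpoint, start Z0 = {m0, m1, m2, m5}, keep only states in Sat with every successor in Z. Z1 = {m1, m2, m5}; fixed.
Sat(AG (EX (full ∨ ¬idle))) = {m1, m2, m5}
A[(¬idle ∧ full) U AG (EX (full ∨ ¬idle))]: least fixpoint, start Z0 = Sat(AG (EX (full ∨ ¬idle))) = {m1, m2, m5}, add states in Sat(¬idle ∧ full) with every successor in Z. Already a fixed point.
Sat(A[(¬idle ∧ full) U AG (EX (full ∨ ¬idle))]) = {m1, m2, m5}
|Sat(A[(¬idle ∧ full) U AG (EX (full ∨ ¬idle))])| = |{m1, m2, m5}| = 3.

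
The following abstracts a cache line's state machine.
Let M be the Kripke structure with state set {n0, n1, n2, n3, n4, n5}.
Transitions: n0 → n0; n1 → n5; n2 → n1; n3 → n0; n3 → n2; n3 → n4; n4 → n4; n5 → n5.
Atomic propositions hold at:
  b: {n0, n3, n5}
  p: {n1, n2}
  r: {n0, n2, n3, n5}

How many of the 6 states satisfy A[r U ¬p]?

4

Sat(¬p) = {n0, n3, n4, n5}
A[r U ¬p]: least fixpoint, start Z0 = Sat(¬p) = {n0, n3, n4, n5}, add states in Sat(r) with every successor in Z. Already a fixed point.
Sat(A[r U ¬p]) = {n0, n3, n4, n5}
|Sat(A[r U ¬p])| = |{n0, n3, n4, n5}| = 4.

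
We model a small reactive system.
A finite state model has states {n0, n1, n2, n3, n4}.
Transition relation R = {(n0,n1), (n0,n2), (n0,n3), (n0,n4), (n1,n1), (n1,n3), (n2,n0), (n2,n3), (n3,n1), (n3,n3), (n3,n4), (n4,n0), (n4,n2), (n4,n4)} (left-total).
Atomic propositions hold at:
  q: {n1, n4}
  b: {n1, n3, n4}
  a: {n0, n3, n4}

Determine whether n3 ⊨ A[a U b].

Yes

A[a U b]: least fixpoint, start Z0 = Sat(b) = {n1, n3, n4}, add states in Sat(a) with every successor in Z. Already a fixed point.
Sat(A[a U b]) = {n1, n3, n4}
n3 ∈ Sat(A[a U b]) = {n1, n3, n4}, so the formula holds at n3.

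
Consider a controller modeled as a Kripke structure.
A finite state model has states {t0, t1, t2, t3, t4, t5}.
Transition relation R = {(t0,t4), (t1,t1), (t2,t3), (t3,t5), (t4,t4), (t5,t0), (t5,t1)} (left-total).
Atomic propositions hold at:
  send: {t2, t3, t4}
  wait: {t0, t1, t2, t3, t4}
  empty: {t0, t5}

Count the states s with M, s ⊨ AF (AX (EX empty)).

Sat(EX empty) = {s : some successor in {t0, t5}} = {t3, t5}
Sat(AX (EX empty)) = {s : every successor in {t3, t5}} = {t2, t3}
AF (AX (EX empty)): least fixpoint, start Z0 = {t2, t3}, add states with every successor in Z. Already a fixed point.
Sat(AF (AX (EX empty))) = {t2, t3}
|Sat(AF (AX (EX empty)))| = |{t2, t3}| = 2.

2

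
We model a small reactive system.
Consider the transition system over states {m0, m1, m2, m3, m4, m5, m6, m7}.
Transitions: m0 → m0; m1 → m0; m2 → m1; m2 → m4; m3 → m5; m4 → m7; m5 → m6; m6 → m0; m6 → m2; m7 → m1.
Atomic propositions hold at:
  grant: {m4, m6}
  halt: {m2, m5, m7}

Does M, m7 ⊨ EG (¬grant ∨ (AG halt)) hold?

Sat(¬grant) = {m0, m1, m2, m3, m5, m7}
AG halt: greatest fixpoint, start Z0 = {m2, m5, m7}, keep only states in Sat with every successor in Z. Z1 = ∅; fixed.
Sat(AG halt) = ∅
Sat(¬grant ∨ (AG halt)) = {m0, m1, m2, m3, m5, m7}
EG (¬grant ∨ (AG halt)): greatest fixpoint, start Z0 = {m0, m1, m2, m3, m5, m7}, keep only states in Sat with some successor in Z. Z1 = {m0, m1, m2, m3, m7}; Z2 = {m0, m1, m2, m7}; fixed.
Sat(EG (¬grant ∨ (AG halt))) = {m0, m1, m2, m7}
m7 ∈ Sat(EG (¬grant ∨ (AG halt))) = {m0, m1, m2, m7}, so the formula holds at m7.

Yes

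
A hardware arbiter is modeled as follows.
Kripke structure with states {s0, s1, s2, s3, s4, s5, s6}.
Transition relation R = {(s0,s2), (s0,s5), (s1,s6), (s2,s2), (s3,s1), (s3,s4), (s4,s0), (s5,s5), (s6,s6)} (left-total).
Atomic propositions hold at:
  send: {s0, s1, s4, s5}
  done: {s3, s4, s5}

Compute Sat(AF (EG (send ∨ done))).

Sat(send ∨ done) = {s0, s1, s3, s4, s5}
EG (send ∨ done): greatest fixpoint, start Z0 = {s0, s1, s3, s4, s5}, keep only states in Sat with some successor in Z. Z1 = {s0, s3, s4, s5}; fixed.
Sat(EG (send ∨ done)) = {s0, s3, s4, s5}
AF (EG (send ∨ done)): least fixpoint, start Z0 = {s0, s3, s4, s5}, add states with every successor in Z. Already a fixed point.
Sat(AF (EG (send ∨ done))) = {s0, s3, s4, s5}

{s0, s3, s4, s5}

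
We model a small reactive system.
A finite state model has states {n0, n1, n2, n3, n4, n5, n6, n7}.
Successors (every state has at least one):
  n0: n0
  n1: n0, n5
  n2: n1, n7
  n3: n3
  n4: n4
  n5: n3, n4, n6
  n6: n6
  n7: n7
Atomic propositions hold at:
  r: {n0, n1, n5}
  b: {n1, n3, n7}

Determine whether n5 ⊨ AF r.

Yes

AF r: least fixpoint, start Z0 = {n0, n1, n5}, add states with every successor in Z. Already a fixed point.
Sat(AF r) = {n0, n1, n5}
n5 ∈ Sat(AF r) = {n0, n1, n5}, so the formula holds at n5.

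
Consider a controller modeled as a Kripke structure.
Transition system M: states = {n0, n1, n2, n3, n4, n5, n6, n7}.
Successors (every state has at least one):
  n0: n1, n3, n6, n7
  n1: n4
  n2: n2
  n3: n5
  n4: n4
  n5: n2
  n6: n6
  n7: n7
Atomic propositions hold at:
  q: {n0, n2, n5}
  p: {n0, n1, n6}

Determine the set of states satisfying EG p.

{n0, n6}

EG p: greatest fixpoint, start Z0 = {n0, n1, n6}, keep only states in Sat with some successor in Z. Z1 = {n0, n6}; fixed.
Sat(EG p) = {n0, n6}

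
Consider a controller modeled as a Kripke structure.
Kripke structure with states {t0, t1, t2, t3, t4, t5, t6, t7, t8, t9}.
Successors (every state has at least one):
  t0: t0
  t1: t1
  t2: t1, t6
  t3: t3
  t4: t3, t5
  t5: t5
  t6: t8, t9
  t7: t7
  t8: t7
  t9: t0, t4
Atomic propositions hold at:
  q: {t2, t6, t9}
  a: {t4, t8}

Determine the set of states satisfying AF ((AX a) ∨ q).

{t2, t6, t9}

Sat(AX a) = {s : every successor in {t4, t8}} = ∅
Sat((AX a) ∨ q) = {t2, t6, t9}
AF ((AX a) ∨ q): least fixpoint, start Z0 = {t2, t6, t9}, add states with every successor in Z. Already a fixed point.
Sat(AF ((AX a) ∨ q)) = {t2, t6, t9}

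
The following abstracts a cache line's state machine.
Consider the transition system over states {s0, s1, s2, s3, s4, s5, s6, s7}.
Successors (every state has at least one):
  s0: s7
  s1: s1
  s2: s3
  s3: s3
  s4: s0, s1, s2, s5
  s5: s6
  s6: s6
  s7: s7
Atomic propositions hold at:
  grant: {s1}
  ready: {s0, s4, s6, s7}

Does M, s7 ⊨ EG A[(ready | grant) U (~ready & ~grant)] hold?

Sat(ready | grant) = {s0, s1, s4, s6, s7}
Sat(~ready) = {s1, s2, s3, s5}
Sat(~grant) = {s0, s2, s3, s4, s5, s6, s7}
Sat(~ready & ~grant) = {s2, s3, s5}
A[(ready | grant) U (~ready & ~grant)]: least fixpoint, start Z0 = Sat((~ready & ~grant)) = {s2, s3, s5}, add states in Sat(ready | grant) with every successor in Z. Already a fixed point.
Sat(A[(ready | grant) U (~ready & ~grant)]) = {s2, s3, s5}
EG A[(ready | grant) U (~ready & ~grant)]: greatest fixpoint, start Z0 = {s2, s3, s5}, keep only states in Sat with some successor in Z. Z1 = {s2, s3}; fixed.
Sat(EG A[(ready | grant) U (~ready & ~grant)]) = {s2, s3}
s7 ∉ Sat(EG A[(ready | grant) U (~ready & ~grant)]) = {s2, s3}, so the formula does not hold at s7.

No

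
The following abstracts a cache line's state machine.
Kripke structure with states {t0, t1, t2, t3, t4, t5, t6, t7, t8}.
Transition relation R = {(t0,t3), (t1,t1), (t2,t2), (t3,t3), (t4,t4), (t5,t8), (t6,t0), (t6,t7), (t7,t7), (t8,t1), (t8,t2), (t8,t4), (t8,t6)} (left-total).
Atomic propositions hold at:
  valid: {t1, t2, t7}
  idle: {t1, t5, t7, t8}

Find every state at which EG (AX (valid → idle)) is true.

{t0, t1, t3, t4, t6, t7}

Sat(valid → idle) = {t0, t1, t3, t4, t5, t6, t7, t8}
Sat(AX (valid → idle)) = {s : every successor in {t0, t1, t3, t4, t5, t6, t7, t8}} = {t0, t1, t3, t4, t5, t6, t7}
EG (AX (valid → idle)): greatest fixpoint, start Z0 = {t0, t1, t3, t4, t5, t6, t7}, keep only states in Sat with some successor in Z. Z1 = {t0, t1, t3, t4, t6, t7}; fixed.
Sat(EG (AX (valid → idle))) = {t0, t1, t3, t4, t6, t7}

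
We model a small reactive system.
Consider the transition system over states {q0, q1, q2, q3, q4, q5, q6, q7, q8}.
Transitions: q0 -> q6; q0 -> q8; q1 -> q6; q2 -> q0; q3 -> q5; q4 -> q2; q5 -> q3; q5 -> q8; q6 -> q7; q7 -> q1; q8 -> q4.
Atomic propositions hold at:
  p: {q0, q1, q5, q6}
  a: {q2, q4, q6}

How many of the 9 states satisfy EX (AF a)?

AF a: least fixpoint, start Z0 = {q2, q4, q6}, add states with every successor in Z. Z1 = {q1, q2, q4, q6, q8}; Z2 = {q0, q1, q2, q4, q6, q7, q8}; fixed.
Sat(AF a) = {q0, q1, q2, q4, q6, q7, q8}
Sat(EX (AF a)) = {s : some successor in {q0, q1, q2, q4, q6, q7, q8}} = {q0, q1, q2, q4, q5, q6, q7, q8}
|Sat(EX (AF a))| = |{q0, q1, q2, q4, q5, q6, q7, q8}| = 8.

8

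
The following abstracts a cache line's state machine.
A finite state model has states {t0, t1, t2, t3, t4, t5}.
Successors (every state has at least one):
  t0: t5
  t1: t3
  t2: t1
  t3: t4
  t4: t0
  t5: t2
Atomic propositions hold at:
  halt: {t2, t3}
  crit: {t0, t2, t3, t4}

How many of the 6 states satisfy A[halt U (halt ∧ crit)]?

Sat(halt ∧ crit) = {t2, t3}
A[halt U (halt ∧ crit)]: least fixpoint, start Z0 = Sat((halt ∧ crit)) = {t2, t3}, add states in Sat(halt) with every successor in Z. Already a fixed point.
Sat(A[halt U (halt ∧ crit)]) = {t2, t3}
|Sat(A[halt U (halt ∧ crit)])| = |{t2, t3}| = 2.

2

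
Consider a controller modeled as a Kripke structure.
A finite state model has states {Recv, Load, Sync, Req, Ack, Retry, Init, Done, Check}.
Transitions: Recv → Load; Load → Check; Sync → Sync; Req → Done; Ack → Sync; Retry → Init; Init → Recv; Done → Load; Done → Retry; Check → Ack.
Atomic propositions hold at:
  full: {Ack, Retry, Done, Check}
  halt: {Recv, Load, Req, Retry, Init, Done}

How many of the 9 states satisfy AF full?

8

AF full: least fixpoint, start Z0 = {Ack, Retry, Done, Check}, add states with every successor in Z. Z1 = {Load, Req, Ack, Retry, Done, Check}; Z2 = {Recv, Load, Req, Ack, Retry, Done, Check}; Z3 = {Recv, Load, Req, Ack, Retry, Init, Done, Check}; fixed.
Sat(AF full) = {Recv, Load, Req, Ack, Retry, Init, Done, Check}
|Sat(AF full)| = |{Recv, Load, Req, Ack, Retry, Init, Done, Check}| = 8.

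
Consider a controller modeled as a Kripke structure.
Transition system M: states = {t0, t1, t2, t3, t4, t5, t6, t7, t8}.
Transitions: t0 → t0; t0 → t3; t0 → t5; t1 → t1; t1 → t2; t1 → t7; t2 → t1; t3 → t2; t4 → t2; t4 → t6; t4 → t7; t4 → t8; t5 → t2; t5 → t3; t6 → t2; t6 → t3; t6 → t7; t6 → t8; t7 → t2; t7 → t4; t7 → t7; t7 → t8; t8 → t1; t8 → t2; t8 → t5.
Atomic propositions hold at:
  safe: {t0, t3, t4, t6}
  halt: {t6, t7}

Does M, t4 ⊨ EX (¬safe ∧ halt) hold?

Sat(¬safe) = {t1, t2, t5, t7, t8}
Sat(¬safe ∧ halt) = {t7}
Sat(EX (¬safe ∧ halt)) = {s : some successor in {t7}} = {t1, t4, t6, t7}
t4 ∈ Sat(EX (¬safe ∧ halt)) = {t1, t4, t6, t7}, so the formula holds at t4.

Yes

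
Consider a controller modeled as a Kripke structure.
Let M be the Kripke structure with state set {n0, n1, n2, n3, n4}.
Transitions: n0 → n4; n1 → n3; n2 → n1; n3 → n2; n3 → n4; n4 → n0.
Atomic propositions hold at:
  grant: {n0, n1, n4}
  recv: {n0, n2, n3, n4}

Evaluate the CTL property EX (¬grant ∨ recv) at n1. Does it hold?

Yes

Sat(¬grant) = {n2, n3}
Sat(¬grant ∨ recv) = {n0, n2, n3, n4}
Sat(EX (¬grant ∨ recv)) = {s : some successor in {n0, n2, n3, n4}} = {n0, n1, n3, n4}
n1 ∈ Sat(EX (¬grant ∨ recv)) = {n0, n1, n3, n4}, so the formula holds at n1.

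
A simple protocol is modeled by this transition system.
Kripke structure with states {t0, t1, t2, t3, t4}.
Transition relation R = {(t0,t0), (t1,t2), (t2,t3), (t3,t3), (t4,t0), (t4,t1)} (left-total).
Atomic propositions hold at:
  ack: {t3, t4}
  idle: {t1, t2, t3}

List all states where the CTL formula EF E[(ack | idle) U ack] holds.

Sat(ack | idle) = {t1, t2, t3, t4}
E[(ack | idle) U ack]: least fixpoint, start Z0 = Sat(ack) = {t3, t4}, add states in Sat(ack | idle) with some successor in Z. Z1 = {t2, t3, t4}; Z2 = {t1, t2, t3, t4}; fixed.
Sat(E[(ack | idle) U ack]) = {t1, t2, t3, t4}
EF E[(ack | idle) U ack]: least fixpoint, start Z0 = {t1, t2, t3, t4}, add states with some successor in Z. Already a fixed point.
Sat(EF E[(ack | idle) U ack]) = {t1, t2, t3, t4}

{t1, t2, t3, t4}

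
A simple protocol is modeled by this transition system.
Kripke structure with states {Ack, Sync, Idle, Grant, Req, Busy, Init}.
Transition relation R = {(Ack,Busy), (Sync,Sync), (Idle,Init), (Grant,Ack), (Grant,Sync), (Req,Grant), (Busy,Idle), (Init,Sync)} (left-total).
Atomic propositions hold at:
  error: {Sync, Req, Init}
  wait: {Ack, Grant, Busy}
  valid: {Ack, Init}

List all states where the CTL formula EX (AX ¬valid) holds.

Sat(¬valid) = {Sync, Idle, Grant, Req, Busy}
Sat(AX ¬valid) = {s : every successor in {Sync, Idle, Grant, Req, Busy}} = {Ack, Sync, Req, Busy, Init}
Sat(EX (AX ¬valid)) = {s : some successor in {Ack, Sync, Req, Busy, Init}} = {Ack, Sync, Idle, Grant, Init}

{Ack, Sync, Idle, Grant, Init}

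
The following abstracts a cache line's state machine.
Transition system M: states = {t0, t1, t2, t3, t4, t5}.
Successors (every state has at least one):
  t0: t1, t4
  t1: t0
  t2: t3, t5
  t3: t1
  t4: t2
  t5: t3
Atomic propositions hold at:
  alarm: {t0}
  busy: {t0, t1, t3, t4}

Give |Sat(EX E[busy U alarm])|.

E[busy U alarm]: least fixpoint, start Z0 = Sat(alarm) = {t0}, add states in Sat(busy) with some successor in Z. Z1 = {t0, t1}; Z2 = {t0, t1, t3}; fixed.
Sat(E[busy U alarm]) = {t0, t1, t3}
Sat(EX E[busy U alarm]) = {s : some successor in {t0, t1, t3}} = {t0, t1, t2, t3, t5}
|Sat(EX E[busy U alarm])| = |{t0, t1, t2, t3, t5}| = 5.

5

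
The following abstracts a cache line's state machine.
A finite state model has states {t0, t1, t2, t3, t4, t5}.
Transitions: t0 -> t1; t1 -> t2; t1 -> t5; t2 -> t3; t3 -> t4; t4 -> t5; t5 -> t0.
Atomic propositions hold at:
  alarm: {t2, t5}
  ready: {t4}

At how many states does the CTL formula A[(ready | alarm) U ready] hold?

Sat(ready | alarm) = {t2, t4, t5}
A[(ready | alarm) U ready]: least fixpoint, start Z0 = Sat(ready) = {t4}, add states in Sat(ready | alarm) with every successor in Z. Already a fixed point.
Sat(A[(ready | alarm) U ready]) = {t4}
|Sat(A[(ready | alarm) U ready])| = |{t4}| = 1.

1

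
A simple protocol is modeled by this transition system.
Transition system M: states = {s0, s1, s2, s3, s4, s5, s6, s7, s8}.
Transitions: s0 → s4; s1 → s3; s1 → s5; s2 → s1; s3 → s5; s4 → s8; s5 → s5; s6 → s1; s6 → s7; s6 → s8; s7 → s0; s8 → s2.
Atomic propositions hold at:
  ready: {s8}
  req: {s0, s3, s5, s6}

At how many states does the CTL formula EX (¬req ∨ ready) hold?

Sat(¬req) = {s1, s2, s4, s7, s8}
Sat(¬req ∨ ready) = {s1, s2, s4, s7, s8}
Sat(EX (¬req ∨ ready)) = {s : some successor in {s1, s2, s4, s7, s8}} = {s0, s2, s4, s6, s8}
|Sat(EX (¬req ∨ ready))| = |{s0, s2, s4, s6, s8}| = 5.

5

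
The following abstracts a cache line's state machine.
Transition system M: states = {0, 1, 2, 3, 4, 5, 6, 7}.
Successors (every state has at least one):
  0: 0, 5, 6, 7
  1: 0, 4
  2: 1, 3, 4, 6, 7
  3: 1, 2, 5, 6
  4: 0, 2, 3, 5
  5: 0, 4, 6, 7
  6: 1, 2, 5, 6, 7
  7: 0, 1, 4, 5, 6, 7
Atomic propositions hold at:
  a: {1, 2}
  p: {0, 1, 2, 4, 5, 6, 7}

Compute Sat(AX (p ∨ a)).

Sat(p ∨ a) = {0, 1, 2, 4, 5, 6, 7}
Sat(AX (p ∨ a)) = {s : every successor in {0, 1, 2, 4, 5, 6, 7}} = {0, 1, 3, 5, 6, 7}

{0, 1, 3, 5, 6, 7}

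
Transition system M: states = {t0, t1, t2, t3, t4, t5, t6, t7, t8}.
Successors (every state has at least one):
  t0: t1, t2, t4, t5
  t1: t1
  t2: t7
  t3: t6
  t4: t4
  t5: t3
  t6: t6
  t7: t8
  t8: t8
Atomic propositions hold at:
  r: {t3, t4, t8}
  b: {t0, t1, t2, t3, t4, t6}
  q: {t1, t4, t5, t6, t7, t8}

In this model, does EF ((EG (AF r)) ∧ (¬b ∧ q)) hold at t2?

AF r: least fixpoint, start Z0 = {t3, t4, t8}, add states with every successor in Z. Z1 = {t3, t4, t5, t7, t8}; Z2 = {t2, t3, t4, t5, t7, t8}; fixed.
Sat(AF r) = {t2, t3, t4, t5, t7, t8}
EG (AF r): greatest fixpoint, start Z0 = {t2, t3, t4, t5, t7, t8}, keep only states in Sat with some successor in Z. Z1 = {t2, t4, t5, t7, t8}; Z2 = {t2, t4, t7, t8}; fixed.
Sat(EG (AF r)) = {t2, t4, t7, t8}
Sat(¬b) = {t5, t7, t8}
Sat(¬b ∧ q) = {t5, t7, t8}
Sat((EG (AF r)) ∧ (¬b ∧ q)) = {t7, t8}
EF ((EG (AF r)) ∧ (¬b ∧ q)): least fixpoint, start Z0 = {t7, t8}, add states with some successor in Z. Z1 = {t2, t7, t8}; Z2 = {t0, t2, t7, t8}; fixed.
Sat(EF ((EG (AF r)) ∧ (¬b ∧ q))) = {t0, t2, t7, t8}
t2 ∈ Sat(EF ((EG (AF r)) ∧ (¬b ∧ q))) = {t0, t2, t7, t8}, so the formula holds at t2.

Yes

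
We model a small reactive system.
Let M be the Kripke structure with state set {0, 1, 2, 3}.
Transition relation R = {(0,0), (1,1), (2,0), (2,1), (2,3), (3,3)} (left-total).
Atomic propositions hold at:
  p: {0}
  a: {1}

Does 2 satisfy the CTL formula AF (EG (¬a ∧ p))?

No

Sat(¬a) = {0, 2, 3}
Sat(¬a ∧ p) = {0}
EG (¬a ∧ p): greatest fixpoint, start Z0 = {0}, keep only states in Sat with some successor in Z. Already a fixed point.
Sat(EG (¬a ∧ p)) = {0}
AF (EG (¬a ∧ p)): least fixpoint, start Z0 = {0}, add states with every successor in Z. Already a fixed point.
Sat(AF (EG (¬a ∧ p))) = {0}
2 ∉ Sat(AF (EG (¬a ∧ p))) = {0}, so the formula does not hold at 2.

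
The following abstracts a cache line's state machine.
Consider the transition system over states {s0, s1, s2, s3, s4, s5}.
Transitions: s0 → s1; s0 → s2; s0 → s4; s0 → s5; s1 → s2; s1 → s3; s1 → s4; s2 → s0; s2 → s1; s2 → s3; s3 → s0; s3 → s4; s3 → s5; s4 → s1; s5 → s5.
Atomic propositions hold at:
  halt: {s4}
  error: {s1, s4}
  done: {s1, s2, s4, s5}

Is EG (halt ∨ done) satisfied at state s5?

Yes

Sat(halt ∨ done) = {s1, s2, s4, s5}
EG (halt ∨ done): greatest fixpoint, start Z0 = {s1, s2, s4, s5}, keep only states in Sat with some successor in Z. Already a fixed point.
Sat(EG (halt ∨ done)) = {s1, s2, s4, s5}
s5 ∈ Sat(EG (halt ∨ done)) = {s1, s2, s4, s5}, so the formula holds at s5.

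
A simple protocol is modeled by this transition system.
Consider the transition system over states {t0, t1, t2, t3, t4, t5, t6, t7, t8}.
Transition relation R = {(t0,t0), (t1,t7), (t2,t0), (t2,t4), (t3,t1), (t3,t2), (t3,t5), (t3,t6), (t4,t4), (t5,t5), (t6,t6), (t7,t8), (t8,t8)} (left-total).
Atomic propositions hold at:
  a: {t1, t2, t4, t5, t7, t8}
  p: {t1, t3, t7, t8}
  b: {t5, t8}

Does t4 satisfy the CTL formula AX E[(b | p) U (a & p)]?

Sat(b | p) = {t1, t3, t5, t7, t8}
Sat(a & p) = {t1, t7, t8}
E[(b | p) U (a & p)]: least fixpoint, start Z0 = Sat((a & p)) = {t1, t7, t8}, add states in Sat(b | p) with some successor in Z. Z1 = {t1, t3, t7, t8}; fixed.
Sat(E[(b | p) U (a & p)]) = {t1, t3, t7, t8}
Sat(AX E[(b | p) U (a & p)]) = {s : every successor in {t1, t3, t7, t8}} = {t1, t7, t8}
t4 ∉ Sat(AX E[(b | p) U (a & p)]) = {t1, t7, t8}, so the formula does not hold at t4.

No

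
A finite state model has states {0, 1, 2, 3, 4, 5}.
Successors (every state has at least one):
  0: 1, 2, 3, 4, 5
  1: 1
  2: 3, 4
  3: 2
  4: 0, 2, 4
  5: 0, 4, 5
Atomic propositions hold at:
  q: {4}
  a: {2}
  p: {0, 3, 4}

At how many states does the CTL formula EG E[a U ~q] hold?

5

Sat(~q) = {0, 1, 2, 3, 5}
E[a U ~q]: least fixpoint, start Z0 = Sat(~q) = {0, 1, 2, 3, 5}, add states in Sat(a) with some successor in Z. Already a fixed point.
Sat(E[a U ~q]) = {0, 1, 2, 3, 5}
EG E[a U ~q]: greatest fixpoint, start Z0 = {0, 1, 2, 3, 5}, keep only states in Sat with some successor in Z. Already a fixed point.
Sat(EG E[a U ~q]) = {0, 1, 2, 3, 5}
|Sat(EG E[a U ~q])| = |{0, 1, 2, 3, 5}| = 5.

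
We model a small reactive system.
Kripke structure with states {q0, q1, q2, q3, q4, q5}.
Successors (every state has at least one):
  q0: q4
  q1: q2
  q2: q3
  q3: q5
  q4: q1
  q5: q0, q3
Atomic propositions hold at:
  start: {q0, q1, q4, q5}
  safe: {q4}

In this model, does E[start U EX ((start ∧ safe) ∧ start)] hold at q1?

No

Sat(start ∧ safe) = {q4}
Sat((start ∧ safe) ∧ start) = {q4}
Sat(EX ((start ∧ safe) ∧ start)) = {s : some successor in {q4}} = {q0}
E[start U EX ((start ∧ safe) ∧ start)]: least fixpoint, start Z0 = Sat(EX ((start ∧ safe) ∧ start)) = {q0}, add states in Sat(start) with some successor in Z. Z1 = {q0, q5}; fixed.
Sat(E[start U EX ((start ∧ safe) ∧ start)]) = {q0, q5}
q1 ∉ Sat(E[start U EX ((start ∧ safe) ∧ start)]) = {q0, q5}, so the formula does not hold at q1.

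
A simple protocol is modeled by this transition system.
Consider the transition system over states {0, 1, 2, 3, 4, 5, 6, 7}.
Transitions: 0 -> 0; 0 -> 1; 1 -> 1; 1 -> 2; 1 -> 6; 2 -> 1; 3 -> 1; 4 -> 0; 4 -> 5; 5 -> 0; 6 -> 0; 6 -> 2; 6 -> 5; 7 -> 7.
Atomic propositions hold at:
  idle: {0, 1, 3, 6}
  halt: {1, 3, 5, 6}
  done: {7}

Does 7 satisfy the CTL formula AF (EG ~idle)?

Sat(~idle) = {2, 4, 5, 7}
EG ~idle: greatest fixpoint, start Z0 = {2, 4, 5, 7}, keep only states in Sat with some successor in Z. Z1 = {4, 7}; Z2 = {7}; fixed.
Sat(EG ~idle) = {7}
AF (EG ~idle): least fixpoint, start Z0 = {7}, add states with every successor in Z. Already a fixed point.
Sat(AF (EG ~idle)) = {7}
7 ∈ Sat(AF (EG ~idle)) = {7}, so the formula holds at 7.

Yes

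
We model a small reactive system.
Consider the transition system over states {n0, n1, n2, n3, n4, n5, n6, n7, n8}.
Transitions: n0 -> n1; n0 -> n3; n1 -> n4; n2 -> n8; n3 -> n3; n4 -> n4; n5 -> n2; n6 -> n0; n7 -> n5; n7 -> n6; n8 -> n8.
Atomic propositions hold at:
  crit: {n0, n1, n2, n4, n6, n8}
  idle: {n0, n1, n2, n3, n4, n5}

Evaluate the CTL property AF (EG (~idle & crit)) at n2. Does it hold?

Yes

Sat(~idle) = {n6, n7, n8}
Sat(~idle & crit) = {n6, n8}
EG (~idle & crit): greatest fixpoint, start Z0 = {n6, n8}, keep only states in Sat with some successor in Z. Z1 = {n8}; fixed.
Sat(EG (~idle & crit)) = {n8}
AF (EG (~idle & crit)): least fixpoint, start Z0 = {n8}, add states with every successor in Z. Z1 = {n2, n8}; Z2 = {n2, n5, n8}; fixed.
Sat(AF (EG (~idle & crit))) = {n2, n5, n8}
n2 ∈ Sat(AF (EG (~idle & crit))) = {n2, n5, n8}, so the formula holds at n2.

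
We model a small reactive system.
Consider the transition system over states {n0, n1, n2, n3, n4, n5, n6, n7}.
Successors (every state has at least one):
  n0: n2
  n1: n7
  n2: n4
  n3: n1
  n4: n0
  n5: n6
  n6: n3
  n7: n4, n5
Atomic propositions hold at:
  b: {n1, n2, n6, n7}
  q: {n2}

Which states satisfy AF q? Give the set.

{n0, n2, n4}

AF q: least fixpoint, start Z0 = {n2}, add states with every successor in Z. Z1 = {n0, n2}; Z2 = {n0, n2, n4}; fixed.
Sat(AF q) = {n0, n2, n4}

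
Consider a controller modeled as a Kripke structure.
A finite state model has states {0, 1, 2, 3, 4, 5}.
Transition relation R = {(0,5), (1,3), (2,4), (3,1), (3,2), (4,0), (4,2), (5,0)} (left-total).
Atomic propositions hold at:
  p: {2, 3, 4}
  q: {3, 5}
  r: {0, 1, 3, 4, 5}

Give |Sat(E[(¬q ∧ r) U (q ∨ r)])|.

Sat(¬q) = {0, 1, 2, 4}
Sat(¬q ∧ r) = {0, 1, 4}
Sat(q ∨ r) = {0, 1, 3, 4, 5}
E[(¬q ∧ r) U (q ∨ r)]: least fixpoint, start Z0 = Sat((q ∨ r)) = {0, 1, 3, 4, 5}, add states in Sat(¬q ∧ r) with some successor in Z. Already a fixed point.
Sat(E[(¬q ∧ r) U (q ∨ r)]) = {0, 1, 3, 4, 5}
|Sat(E[(¬q ∧ r) U (q ∨ r)])| = |{0, 1, 3, 4, 5}| = 5.

5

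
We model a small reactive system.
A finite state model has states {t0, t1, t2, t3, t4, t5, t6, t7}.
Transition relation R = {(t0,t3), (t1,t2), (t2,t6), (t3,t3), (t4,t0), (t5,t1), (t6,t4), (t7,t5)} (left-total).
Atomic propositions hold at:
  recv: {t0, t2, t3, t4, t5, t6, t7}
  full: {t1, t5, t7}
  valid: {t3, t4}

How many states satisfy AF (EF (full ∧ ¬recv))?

Sat(¬recv) = {t1}
Sat(full ∧ ¬recv) = {t1}
EF (full ∧ ¬recv): least fixpoint, start Z0 = {t1}, add states with some successor in Z. Z1 = {t1, t5}; Z2 = {t1, t5, t7}; fixed.
Sat(EF (full ∧ ¬recv)) = {t1, t5, t7}
AF (EF (full ∧ ¬recv)): least fixpoint, start Z0 = {t1, t5, t7}, add states with every successor in Z. Already a fixed point.
Sat(AF (EF (full ∧ ¬recv))) = {t1, t5, t7}
|Sat(AF (EF (full ∧ ¬recv)))| = |{t1, t5, t7}| = 3.

3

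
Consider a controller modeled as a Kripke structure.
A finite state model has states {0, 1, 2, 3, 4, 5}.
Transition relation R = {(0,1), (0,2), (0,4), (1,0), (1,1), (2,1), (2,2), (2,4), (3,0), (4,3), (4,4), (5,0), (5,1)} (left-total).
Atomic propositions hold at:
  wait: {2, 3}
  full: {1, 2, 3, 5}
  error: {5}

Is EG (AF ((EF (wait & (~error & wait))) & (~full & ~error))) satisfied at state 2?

Sat(~error) = {0, 1, 2, 3, 4}
Sat(~error & wait) = {2, 3}
Sat(wait & (~error & wait)) = {2, 3}
EF (wait & (~error & wait)): least fixpoint, start Z0 = {2, 3}, add states with some successor in Z. Z1 = {0, 2, 3, 4}; Z2 = {0, 1, 2, 3, 4, 5}; fixed.
Sat(EF (wait & (~error & wait))) = {0, 1, 2, 3, 4, 5}
Sat(~full) = {0, 4}
Sat(~full & ~error) = {0, 4}
Sat((EF (wait & (~error & wait))) & (~full & ~error)) = {0, 4}
AF ((EF (wait & (~error & wait))) & (~full & ~error)): least fixpoint, start Z0 = {0, 4}, add states with every successor in Z. Z1 = {0, 3, 4}; fixed.
Sat(AF ((EF (wait & (~error & wait))) & (~full & ~error))) = {0, 3, 4}
EG (AF ((EF (wait & (~error & wait))) & (~full & ~error))): greatest fixpoint, start Z0 = {0, 3, 4}, keep only states in Sat with some successor in Z. Already a fixed point.
Sat(EG (AF ((EF (wait & (~error & wait))) & (~full & ~error)))) = {0, 3, 4}
2 ∉ Sat(EG (AF ((EF (wait & (~error & wait))) & (~full & ~error)))) = {0, 3, 4}, so the formula does not hold at 2.

No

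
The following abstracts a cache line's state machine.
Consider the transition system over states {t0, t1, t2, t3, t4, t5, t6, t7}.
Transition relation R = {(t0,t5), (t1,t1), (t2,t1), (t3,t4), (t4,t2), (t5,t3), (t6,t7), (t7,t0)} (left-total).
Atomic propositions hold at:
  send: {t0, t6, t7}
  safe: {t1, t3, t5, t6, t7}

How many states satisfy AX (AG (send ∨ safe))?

Sat(send ∨ safe) = {t0, t1, t3, t5, t6, t7}
AG (send ∨ safe): greatest fixpoint, start Z0 = {t0, t1, t3, t5, t6, t7}, keep only states in Sat with every successor in Z. Z1 = {t0, t1, t5, t6, t7}; Z2 = {t0, t1, t6, t7}; Z3 = {t1, t6, t7}; Z4 = {t1, t6}; Z5 = {t1}; fixed.
Sat(AG (send ∨ safe)) = {t1}
Sat(AX (AG (send ∨ safe))) = {s : every successor in {t1}} = {t1, t2}
|Sat(AX (AG (send ∨ safe)))| = |{t1, t2}| = 2.

2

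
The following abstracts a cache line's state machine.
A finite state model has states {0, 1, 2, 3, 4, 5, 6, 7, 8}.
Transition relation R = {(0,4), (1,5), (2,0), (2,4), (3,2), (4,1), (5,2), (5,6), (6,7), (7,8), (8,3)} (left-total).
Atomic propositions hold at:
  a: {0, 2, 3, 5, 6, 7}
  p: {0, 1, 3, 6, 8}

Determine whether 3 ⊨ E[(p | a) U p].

Yes

Sat(p | a) = {0, 1, 2, 3, 5, 6, 7, 8}
E[(p | a) U p]: least fixpoint, start Z0 = Sat(p) = {0, 1, 3, 6, 8}, add states in Sat(p | a) with some successor in Z. Z1 = {0, 1, 2, 3, 5, 6, 7, 8}; fixed.
Sat(E[(p | a) U p]) = {0, 1, 2, 3, 5, 6, 7, 8}
3 ∈ Sat(E[(p | a) U p]) = {0, 1, 2, 3, 5, 6, 7, 8}, so the formula holds at 3.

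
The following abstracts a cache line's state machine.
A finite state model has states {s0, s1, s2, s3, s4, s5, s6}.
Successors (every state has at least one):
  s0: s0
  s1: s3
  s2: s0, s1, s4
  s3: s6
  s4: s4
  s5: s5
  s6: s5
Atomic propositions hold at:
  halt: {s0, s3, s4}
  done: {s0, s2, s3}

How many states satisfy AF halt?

5

AF halt: least fixpoint, start Z0 = {s0, s3, s4}, add states with every successor in Z. Z1 = {s0, s1, s3, s4}; Z2 = {s0, s1, s2, s3, s4}; fixed.
Sat(AF halt) = {s0, s1, s2, s3, s4}
|Sat(AF halt)| = |{s0, s1, s2, s3, s4}| = 5.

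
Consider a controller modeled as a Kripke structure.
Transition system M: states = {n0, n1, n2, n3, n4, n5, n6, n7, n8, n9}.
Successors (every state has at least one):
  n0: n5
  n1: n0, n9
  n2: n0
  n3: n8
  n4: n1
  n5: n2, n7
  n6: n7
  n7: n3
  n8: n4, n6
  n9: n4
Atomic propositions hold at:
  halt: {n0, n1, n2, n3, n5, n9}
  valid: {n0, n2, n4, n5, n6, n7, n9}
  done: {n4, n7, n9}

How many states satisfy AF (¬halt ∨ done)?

6

Sat(¬halt) = {n4, n6, n7, n8}
Sat(¬halt ∨ done) = {n4, n6, n7, n8, n9}
AF (¬halt ∨ done): least fixpoint, start Z0 = {n4, n6, n7, n8, n9}, add states with every successor in Z. Z1 = {n3, n4, n6, n7, n8, n9}; fixed.
Sat(AF (¬halt ∨ done)) = {n3, n4, n6, n7, n8, n9}
|Sat(AF (¬halt ∨ done))| = |{n3, n4, n6, n7, n8, n9}| = 6.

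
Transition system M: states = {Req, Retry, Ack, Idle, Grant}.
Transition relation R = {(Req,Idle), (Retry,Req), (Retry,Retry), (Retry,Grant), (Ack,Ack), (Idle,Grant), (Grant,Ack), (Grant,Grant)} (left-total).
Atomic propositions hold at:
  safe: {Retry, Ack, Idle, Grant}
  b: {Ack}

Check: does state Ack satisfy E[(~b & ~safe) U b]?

Sat(~b) = {Req, Retry, Idle, Grant}
Sat(~safe) = {Req}
Sat(~b & ~safe) = {Req}
E[(~b & ~safe) U b]: least fixpoint, start Z0 = Sat(b) = {Ack}, add states in Sat(~b & ~safe) with some successor in Z. Already a fixed point.
Sat(E[(~b & ~safe) U b]) = {Ack}
Ack ∈ Sat(E[(~b & ~safe) U b]) = {Ack}, so the formula holds at Ack.

Yes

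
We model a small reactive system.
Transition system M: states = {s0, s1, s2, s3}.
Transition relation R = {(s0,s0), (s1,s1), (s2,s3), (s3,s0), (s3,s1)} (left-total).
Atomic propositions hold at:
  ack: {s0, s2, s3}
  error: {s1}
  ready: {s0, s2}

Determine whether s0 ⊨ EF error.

No

EF error: least fixpoint, start Z0 = {s1}, add states with some successor in Z. Z1 = {s1, s3}; Z2 = {s1, s2, s3}; fixed.
Sat(EF error) = {s1, s2, s3}
s0 ∉ Sat(EF error) = {s1, s2, s3}, so the formula does not hold at s0.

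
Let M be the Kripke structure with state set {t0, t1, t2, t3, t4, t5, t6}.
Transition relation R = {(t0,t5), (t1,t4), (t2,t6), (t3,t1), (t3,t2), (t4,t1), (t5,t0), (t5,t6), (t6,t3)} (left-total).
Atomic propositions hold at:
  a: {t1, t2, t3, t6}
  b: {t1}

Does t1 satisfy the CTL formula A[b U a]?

Yes

A[b U a]: least fixpoint, start Z0 = Sat(a) = {t1, t2, t3, t6}, add states in Sat(b) with every successor in Z. Already a fixed point.
Sat(A[b U a]) = {t1, t2, t3, t6}
t1 ∈ Sat(A[b U a]) = {t1, t2, t3, t6}, so the formula holds at t1.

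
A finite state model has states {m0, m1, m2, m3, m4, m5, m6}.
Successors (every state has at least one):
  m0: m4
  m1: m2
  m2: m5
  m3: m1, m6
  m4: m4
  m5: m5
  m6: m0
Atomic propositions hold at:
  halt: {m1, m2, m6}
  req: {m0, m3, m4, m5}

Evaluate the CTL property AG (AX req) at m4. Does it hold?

Sat(AX req) = {s : every successor in {m0, m3, m4, m5}} = {m0, m2, m4, m5, m6}
AG (AX req): greatest fixpoint, start Z0 = {m0, m2, m4, m5, m6}, keep only states in Sat with every successor in Z. Already a fixed point.
Sat(AG (AX req)) = {m0, m2, m4, m5, m6}
m4 ∈ Sat(AG (AX req)) = {m0, m2, m4, m5, m6}, so the formula holds at m4.

Yes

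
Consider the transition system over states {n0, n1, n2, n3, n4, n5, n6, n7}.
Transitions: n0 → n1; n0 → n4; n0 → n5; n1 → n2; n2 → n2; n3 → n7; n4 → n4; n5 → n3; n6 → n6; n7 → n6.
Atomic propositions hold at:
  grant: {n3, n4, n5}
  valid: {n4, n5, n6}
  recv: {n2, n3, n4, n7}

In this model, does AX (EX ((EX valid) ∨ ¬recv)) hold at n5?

Sat(EX valid) = {s : some successor in {n4, n5, n6}} = {n0, n4, n6, n7}
Sat(¬recv) = {n0, n1, n5, n6}
Sat((EX valid) ∨ ¬recv) = {n0, n1, n4, n5, n6, n7}
Sat(EX ((EX valid) ∨ ¬recv)) = {s : some successor in {n0, n1, n4, n5, n6, n7}} = {n0, n3, n4, n6, n7}
Sat(AX (EX ((EX valid) ∨ ¬recv))) = {s : every successor in {n0, n3, n4, n6, n7}} = {n3, n4, n5, n6, n7}
n5 ∈ Sat(AX (EX ((EX valid) ∨ ¬recv))) = {n3, n4, n5, n6, n7}, so the formula holds at n5.

Yes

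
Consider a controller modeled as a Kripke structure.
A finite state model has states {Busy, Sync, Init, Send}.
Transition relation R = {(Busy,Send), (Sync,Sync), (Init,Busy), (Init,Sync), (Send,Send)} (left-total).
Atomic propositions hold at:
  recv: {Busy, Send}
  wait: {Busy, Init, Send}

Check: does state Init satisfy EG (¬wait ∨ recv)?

Sat(¬wait) = {Sync}
Sat(¬wait ∨ recv) = {Busy, Sync, Send}
EG (¬wait ∨ recv): greatest fixpoint, start Z0 = {Busy, Sync, Send}, keep only states in Sat with some successor in Z. Already a fixed point.
Sat(EG (¬wait ∨ recv)) = {Busy, Sync, Send}
Init ∉ Sat(EG (¬wait ∨ recv)) = {Busy, Sync, Send}, so the formula does not hold at Init.

No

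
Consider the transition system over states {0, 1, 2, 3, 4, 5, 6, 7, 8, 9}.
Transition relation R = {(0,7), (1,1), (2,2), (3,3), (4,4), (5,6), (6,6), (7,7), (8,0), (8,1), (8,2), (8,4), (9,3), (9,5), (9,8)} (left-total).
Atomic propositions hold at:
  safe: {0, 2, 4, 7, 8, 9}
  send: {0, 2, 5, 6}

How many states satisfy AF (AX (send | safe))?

6

Sat(send | safe) = {0, 2, 4, 5, 6, 7, 8, 9}
Sat(AX (send | safe)) = {s : every successor in {0, 2, 4, 5, 6, 7, 8, 9}} = {0, 2, 4, 5, 6, 7}
AF (AX (send | safe)): least fixpoint, start Z0 = {0, 2, 4, 5, 6, 7}, add states with every successor in Z. Already a fixed point.
Sat(AF (AX (send | safe))) = {0, 2, 4, 5, 6, 7}
|Sat(AF (AX (send | safe)))| = |{0, 2, 4, 5, 6, 7}| = 6.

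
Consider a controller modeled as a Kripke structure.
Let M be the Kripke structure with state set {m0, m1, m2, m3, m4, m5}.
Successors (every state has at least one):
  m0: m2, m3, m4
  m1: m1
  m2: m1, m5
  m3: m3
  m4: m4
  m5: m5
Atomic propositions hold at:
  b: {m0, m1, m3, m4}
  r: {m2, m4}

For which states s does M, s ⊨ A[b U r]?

A[b U r]: least fixpoint, start Z0 = Sat(r) = {m2, m4}, add states in Sat(b) with every successor in Z. Already a fixed point.
Sat(A[b U r]) = {m2, m4}

{m2, m4}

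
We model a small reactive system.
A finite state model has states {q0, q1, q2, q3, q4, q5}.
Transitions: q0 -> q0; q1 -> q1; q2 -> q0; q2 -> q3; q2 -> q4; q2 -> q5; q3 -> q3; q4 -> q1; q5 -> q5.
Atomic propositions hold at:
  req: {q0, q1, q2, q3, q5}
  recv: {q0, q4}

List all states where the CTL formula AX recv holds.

{q0}

Sat(AX recv) = {s : every successor in {q0, q4}} = {q0}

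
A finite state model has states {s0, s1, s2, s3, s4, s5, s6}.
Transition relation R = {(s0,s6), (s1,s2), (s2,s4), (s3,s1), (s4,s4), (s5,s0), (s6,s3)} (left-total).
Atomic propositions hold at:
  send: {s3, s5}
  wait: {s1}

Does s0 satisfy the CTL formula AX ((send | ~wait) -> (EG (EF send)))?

No

Sat(~wait) = {s0, s2, s3, s4, s5, s6}
Sat(send | ~wait) = {s0, s2, s3, s4, s5, s6}
EF send: least fixpoint, start Z0 = {s3, s5}, add states with some successor in Z. Z1 = {s3, s5, s6}; Z2 = {s0, s3, s5, s6}; fixed.
Sat(EF send) = {s0, s3, s5, s6}
EG (EF send): greatest fixpoint, start Z0 = {s0, s3, s5, s6}, keep only states in Sat with some successor in Z. Z1 = {s0, s5, s6}; Z2 = {s0, s5}; Z3 = {s5}; Z4 = ∅; fixed.
Sat(EG (EF send)) = ∅
Sat((send | ~wait) -> (EG (EF send))) = {s1}
Sat(AX ((send | ~wait) -> (EG (EF send)))) = {s : every successor in {s1}} = {s3}
s0 ∉ Sat(AX ((send | ~wait) -> (EG (EF send)))) = {s3}, so the formula does not hold at s0.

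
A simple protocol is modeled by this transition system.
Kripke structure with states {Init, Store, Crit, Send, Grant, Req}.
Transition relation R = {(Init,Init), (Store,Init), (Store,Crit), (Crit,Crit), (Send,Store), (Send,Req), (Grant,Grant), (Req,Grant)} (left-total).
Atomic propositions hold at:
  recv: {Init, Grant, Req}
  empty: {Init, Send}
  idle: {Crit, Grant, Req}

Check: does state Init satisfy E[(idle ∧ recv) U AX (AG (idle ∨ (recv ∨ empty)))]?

Yes

Sat(idle ∧ recv) = {Grant, Req}
Sat(recv ∨ empty) = {Init, Send, Grant, Req}
Sat(idle ∨ (recv ∨ empty)) = {Init, Crit, Send, Grant, Req}
AG (idle ∨ (recv ∨ empty)): greatest fixpoint, start Z0 = {Init, Crit, Send, Grant, Req}, keep only states in Sat with every successor in Z. Z1 = {Init, Crit, Grant, Req}; fixed.
Sat(AG (idle ∨ (recv ∨ empty))) = {Init, Crit, Grant, Req}
Sat(AX (AG (idle ∨ (recv ∨ empty)))) = {s : every successor in {Init, Crit, Grant, Req}} = {Init, Store, Crit, Grant, Req}
E[(idle ∧ recv) U AX (AG (idle ∨ (recv ∨ empty)))]: least fixpoint, start Z0 = Sat(AX (AG (idle ∨ (recv ∨ empty)))) = {Init, Store, Crit, Grant, Req}, add states in Sat(idle ∧ recv) with some successor in Z. Already a fixed point.
Sat(E[(idle ∧ recv) U AX (AG (idle ∨ (recv ∨ empty)))]) = {Init, Store, Crit, Grant, Req}
Init ∈ Sat(E[(idle ∧ recv) U AX (AG (idle ∨ (recv ∨ empty)))]) = {Init, Store, Crit, Grant, Req}, so the formula holds at Init.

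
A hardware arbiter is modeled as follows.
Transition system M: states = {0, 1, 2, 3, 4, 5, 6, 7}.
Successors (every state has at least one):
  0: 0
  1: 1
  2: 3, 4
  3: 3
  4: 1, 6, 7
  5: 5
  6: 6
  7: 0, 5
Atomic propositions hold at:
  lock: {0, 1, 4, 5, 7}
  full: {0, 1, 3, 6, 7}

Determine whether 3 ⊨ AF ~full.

No

Sat(~full) = {2, 4, 5}
AF ~full: least fixpoint, start Z0 = {2, 4, 5}, add states with every successor in Z. Already a fixed point.
Sat(AF ~full) = {2, 4, 5}
3 ∉ Sat(AF ~full) = {2, 4, 5}, so the formula does not hold at 3.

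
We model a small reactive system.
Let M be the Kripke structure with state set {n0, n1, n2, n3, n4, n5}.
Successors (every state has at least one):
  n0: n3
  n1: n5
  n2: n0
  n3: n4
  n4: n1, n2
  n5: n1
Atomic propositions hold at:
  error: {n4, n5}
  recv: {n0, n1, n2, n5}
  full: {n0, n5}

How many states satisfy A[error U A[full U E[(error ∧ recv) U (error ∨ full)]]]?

Sat(error ∧ recv) = {n5}
Sat(error ∨ full) = {n0, n4, n5}
E[(error ∧ recv) U (error ∨ full)]: least fixpoint, start Z0 = Sat((error ∨ full)) = {n0, n4, n5}, add states in Sat(error ∧ recv) with some successor in Z. Already a fixed point.
Sat(E[(error ∧ recv) U (error ∨ full)]) = {n0, n4, n5}
A[full U E[(error ∧ recv) U (error ∨ full)]]: least fixpoint, start Z0 = Sat(E[(error ∧ recv) U (error ∨ full)]) = {n0, n4, n5}, add states in Sat(full) with every successor in Z. Already a fixed point.
Sat(A[full U E[(error ∧ recv) U (error ∨ full)]]) = {n0, n4, n5}
A[error U A[full U E[(error ∧ recv) U (error ∨ full)]]]: least fixpoint, start Z0 = Sat(A[full U E[(error ∧ recv) U (error ∨ full)]]) = {n0, n4, n5}, add states in Sat(error) with every successor in Z. Already a fixed point.
Sat(A[error U A[full U E[(error ∧ recv) U (error ∨ full)]]]) = {n0, n4, n5}
|Sat(A[error U A[full U E[(error ∧ recv) U (error ∨ full)]]])| = |{n0, n4, n5}| = 3.

3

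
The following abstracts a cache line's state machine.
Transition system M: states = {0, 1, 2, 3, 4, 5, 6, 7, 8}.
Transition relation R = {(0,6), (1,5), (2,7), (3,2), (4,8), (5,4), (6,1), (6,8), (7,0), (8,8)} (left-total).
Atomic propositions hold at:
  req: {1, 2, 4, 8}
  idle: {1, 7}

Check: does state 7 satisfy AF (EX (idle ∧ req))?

Yes

Sat(idle ∧ req) = {1}
Sat(EX (idle ∧ req)) = {s : some successor in {1}} = {6}
AF (EX (idle ∧ req)): least fixpoint, start Z0 = {6}, add states with every successor in Z. Z1 = {0, 6}; Z2 = {0, 6, 7}; Z3 = {0, 2, 6, 7}; Z4 = {0, 2, 3, 6, 7}; fixed.
Sat(AF (EX (idle ∧ req))) = {0, 2, 3, 6, 7}
7 ∈ Sat(AF (EX (idle ∧ req))) = {0, 2, 3, 6, 7}, so the formula holds at 7.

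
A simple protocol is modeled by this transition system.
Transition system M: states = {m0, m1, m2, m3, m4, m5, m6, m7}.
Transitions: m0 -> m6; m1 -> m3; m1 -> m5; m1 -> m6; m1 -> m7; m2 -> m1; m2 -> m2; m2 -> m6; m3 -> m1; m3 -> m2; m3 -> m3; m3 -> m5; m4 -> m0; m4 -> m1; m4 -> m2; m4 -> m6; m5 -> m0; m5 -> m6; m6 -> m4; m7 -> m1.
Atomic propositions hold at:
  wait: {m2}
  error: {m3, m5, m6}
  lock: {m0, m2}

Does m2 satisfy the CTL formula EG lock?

EG lock: greatest fixpoint, start Z0 = {m0, m2}, keep only states in Sat with some successor in Z. Z1 = {m2}; fixed.
Sat(EG lock) = {m2}
m2 ∈ Sat(EG lock) = {m2}, so the formula holds at m2.

Yes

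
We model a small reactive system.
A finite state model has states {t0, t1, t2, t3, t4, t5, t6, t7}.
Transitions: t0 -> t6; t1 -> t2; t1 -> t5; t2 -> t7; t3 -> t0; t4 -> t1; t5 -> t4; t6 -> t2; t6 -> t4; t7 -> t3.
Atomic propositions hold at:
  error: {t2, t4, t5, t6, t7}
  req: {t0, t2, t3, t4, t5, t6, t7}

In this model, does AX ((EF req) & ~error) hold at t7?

Yes

EF req: least fixpoint, start Z0 = {t0, t2, t3, t4, t5, t6, t7}, add states with some successor in Z. Z1 = {t0, t1, t2, t3, t4, t5, t6, t7}; fixed.
Sat(EF req) = {t0, t1, t2, t3, t4, t5, t6, t7}
Sat(~error) = {t0, t1, t3}
Sat((EF req) & ~error) = {t0, t1, t3}
Sat(AX ((EF req) & ~error)) = {s : every successor in {t0, t1, t3}} = {t3, t4, t7}
t7 ∈ Sat(AX ((EF req) & ~error)) = {t3, t4, t7}, so the formula holds at t7.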